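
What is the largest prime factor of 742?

742 = 2 · 371
371 = 7 · 53
53 is prime.
So 742 = 2 · 7 · 53; the largest prime factor is 53.

53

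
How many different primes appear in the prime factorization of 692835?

6

692835 = 3 · 230945
230945 = 5 · 46189
46189 = 11 · 4199
4199 = 13 · 323
323 = 17 · 19
692835 = 3 · 5 · 11 · 13 · 17 · 19, which has 6 distinct prime factors.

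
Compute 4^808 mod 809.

4^1 ≡ 4 (mod 809)
4^2 ≡ 4^2 = 16 ≡ 16 (mod 809)
4^4 ≡ 16^2 = 256 ≡ 256 (mod 809)
4^8 ≡ 256^2 = 65536 ≡ 7 (mod 809)
4^16 ≡ 7^2 = 49 ≡ 49 (mod 809)
4^32 ≡ 49^2 = 2401 ≡ 783 (mod 809)
4^64 ≡ 783^2 = 613089 ≡ 676 (mod 809)
4^128 ≡ 676^2 = 456976 ≡ 700 (mod 809)
4^256 ≡ 700^2 = 490000 ≡ 555 (mod 809)
4^512 ≡ 555^2 = 308025 ≡ 605 (mod 809)
808 = 512 + 256 + 32 + 8 in binary powers of 2.
So 4^808 ≡ 605 · 555 · 783 · 7 ≡ 1 (mod 809).
Since the result is 1, base 4 gives no evidence that 809 is composite.

1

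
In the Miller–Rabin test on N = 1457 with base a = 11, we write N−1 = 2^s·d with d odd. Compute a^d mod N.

1158

1457 − 1 = 1456 = 2^4 · 91, so d = 91.
11^1 ≡ 11 (mod 1457)
11^2 ≡ 11^2 = 121 ≡ 121 (mod 1457)
11^4 ≡ 121^2 = 14641 ≡ 71 (mod 1457)
11^8 ≡ 71^2 = 5041 ≡ 670 (mod 1457)
11^16 ≡ 670^2 = 448900 ≡ 144 (mod 1457)
11^32 ≡ 144^2 = 20736 ≡ 338 (mod 1457)
11^64 ≡ 338^2 = 114244 ≡ 598 (mod 1457)
91 = 64 + 16 + 8 + 2 + 1 in binary powers of 2.
So 11^91 ≡ 598 · 144 · 670 · 121 · 11 ≡ 1158 (mod 1457).
Squaring chain: 1158 → 524 → 660 → 1414; never reaches −1, so base 11 is a Miller–Rabin witness that 1457 is composite.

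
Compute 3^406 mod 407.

3^1 ≡ 3 (mod 407)
3^2 ≡ 3^2 = 9 ≡ 9 (mod 407)
3^4 ≡ 9^2 = 81 ≡ 81 (mod 407)
3^8 ≡ 81^2 = 6561 ≡ 49 (mod 407)
3^16 ≡ 49^2 = 2401 ≡ 366 (mod 407)
3^32 ≡ 366^2 = 133956 ≡ 53 (mod 407)
3^64 ≡ 53^2 = 2809 ≡ 367 (mod 407)
3^128 ≡ 367^2 = 134689 ≡ 379 (mod 407)
3^256 ≡ 379^2 = 143641 ≡ 377 (mod 407)
406 = 256 + 128 + 16 + 4 + 2 in binary powers of 2.
So 3^406 ≡ 377 · 379 · 366 · 81 · 9 ≡ 256 (mod 407).
Since 256 ≠ 1, base 3 is a Fermat witness: 407 is composite.

256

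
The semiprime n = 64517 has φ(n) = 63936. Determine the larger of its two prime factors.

433

φ(n) = (p−1)(q−1) = n − (p+q) + 1, so p + q = 64517 − 63936 + 1 = 582.
p and q are the roots of t² − 582t + 64517 = 0.
Discriminant: 582² − 4·64517 = 338724 − 258068 = 80656; √80656 = 284.
q = (582 − 284)/2 = 149, p = (582 + 284)/2 = 433.
Check: 149 · 433 = 64517.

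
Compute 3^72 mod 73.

3^1 ≡ 3 (mod 73)
3^2 ≡ 3^2 = 9 ≡ 9 (mod 73)
3^4 ≡ 9^2 = 81 ≡ 8 (mod 73)
3^8 ≡ 8^2 = 64 ≡ 64 (mod 73)
3^16 ≡ 64^2 = 4096 ≡ 8 (mod 73)
3^32 ≡ 8^2 = 64 ≡ 64 (mod 73)
3^64 ≡ 64^2 = 4096 ≡ 8 (mod 73)
72 = 64 + 8 in binary powers of 2.
So 3^72 ≡ 8 · 64 ≡ 1 (mod 73).
Since the result is 1, base 3 gives no evidence that 73 is composite.

1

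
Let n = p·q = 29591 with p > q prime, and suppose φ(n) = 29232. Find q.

127

φ(n) = (p−1)(q−1) = n − (p+q) + 1, so p + q = 29591 − 29232 + 1 = 360.
p and q are the roots of t² − 360t + 29591 = 0.
Discriminant: 360² − 4·29591 = 129600 − 118364 = 11236; √11236 = 106.
q = (360 − 106)/2 = 127, p = (360 + 106)/2 = 233.
Check: 127 · 233 = 29591.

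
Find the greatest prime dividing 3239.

79

3239 = 41 · 79
79 is prime.
So 3239 = 41 · 79; the largest prime factor is 79.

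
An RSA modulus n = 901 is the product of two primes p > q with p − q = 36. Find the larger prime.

Since p = q + 36, we have 901 = q(q + 36), so q² + 36q − 901 = 0.
Discriminant: 36² + 4·901 = 1296 + 3604 = 4900; √4900 = 70.
q = (−36 + 70)/2 = 17, and p = q + 36 = 53.
Check: 17 · 53 = 901.

53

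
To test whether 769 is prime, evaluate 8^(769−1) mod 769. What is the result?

8^1 ≡ 8 (mod 769)
8^2 ≡ 8^2 = 64 ≡ 64 (mod 769)
8^4 ≡ 64^2 = 4096 ≡ 251 (mod 769)
8^8 ≡ 251^2 = 63001 ≡ 712 (mod 769)
8^16 ≡ 712^2 = 506944 ≡ 173 (mod 769)
8^32 ≡ 173^2 = 29929 ≡ 707 (mod 769)
8^64 ≡ 707^2 = 499849 ≡ 768 (mod 769)
8^128 ≡ 768^2 = 589824 ≡ 1 (mod 769)
8^256 ≡ 1^2 = 1 ≡ 1 (mod 769)
8^512 ≡ 1^2 = 1 ≡ 1 (mod 769)
768 = 512 + 256 in binary powers of 2.
So 8^768 ≡ 1 · 1 ≡ 1 (mod 769).
Since the result is 1, base 8 gives no evidence that 769 is composite.

1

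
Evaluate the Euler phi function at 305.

Factor: 305 = 5 · 61.
φ(305) = (5−1) · (61−1) = 4 · 60 = 240.

240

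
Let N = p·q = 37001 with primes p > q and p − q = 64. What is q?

163

Since p = q + 64, we have 37001 = q(q + 64), so q² + 64q − 37001 = 0.
Discriminant: 64² + 4·37001 = 4096 + 148004 = 152100; √152100 = 390.
q = (−64 + 390)/2 = 163, and p = q + 64 = 227.
Check: 163 · 227 = 37001.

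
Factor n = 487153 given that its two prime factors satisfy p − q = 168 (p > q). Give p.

Since p = q + 168, we have 487153 = q(q + 168), so q² + 168q − 487153 = 0.
Discriminant: 168² + 4·487153 = 28224 + 1948612 = 1976836; √1976836 = 1406.
q = (−168 + 1406)/2 = 619, and p = q + 168 = 787.
Check: 619 · 787 = 487153.

787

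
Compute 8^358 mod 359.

8^1 ≡ 8 (mod 359)
8^2 ≡ 8^2 = 64 ≡ 64 (mod 359)
8^4 ≡ 64^2 = 4096 ≡ 147 (mod 359)
8^8 ≡ 147^2 = 21609 ≡ 69 (mod 359)
8^16 ≡ 69^2 = 4761 ≡ 94 (mod 359)
8^32 ≡ 94^2 = 8836 ≡ 220 (mod 359)
8^64 ≡ 220^2 = 48400 ≡ 294 (mod 359)
8^128 ≡ 294^2 = 86436 ≡ 276 (mod 359)
8^256 ≡ 276^2 = 76176 ≡ 68 (mod 359)
358 = 256 + 64 + 32 + 4 + 2 in binary powers of 2.
So 8^358 ≡ 68 · 294 · 220 · 147 · 64 ≡ 1 (mod 359).
Since the result is 1, base 8 gives no evidence that 359 is composite.

1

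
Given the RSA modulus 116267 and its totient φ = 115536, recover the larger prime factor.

φ(n) = (p−1)(q−1) = n − (p+q) + 1, so p + q = 116267 − 115536 + 1 = 732.
p and q are the roots of t² − 732t + 116267 = 0.
Discriminant: 732² − 4·116267 = 535824 − 465068 = 70756; √70756 = 266.
q = (732 − 266)/2 = 233, p = (732 + 266)/2 = 499.
Check: 233 · 499 = 116267.

499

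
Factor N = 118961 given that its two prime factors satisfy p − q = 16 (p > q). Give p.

353

Since p = q + 16, we have 118961 = q(q + 16), so q² + 16q − 118961 = 0.
Discriminant: 16² + 4·118961 = 256 + 475844 = 476100; √476100 = 690.
q = (−16 + 690)/2 = 337, and p = q + 16 = 353.
Check: 337 · 353 = 118961.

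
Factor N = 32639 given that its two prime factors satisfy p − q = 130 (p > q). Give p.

257

Since p = q + 130, we have 32639 = q(q + 130), so q² + 130q − 32639 = 0.
Discriminant: 130² + 4·32639 = 16900 + 130556 = 147456; √147456 = 384.
q = (−130 + 384)/2 = 127, and p = q + 130 = 257.
Check: 127 · 257 = 32639.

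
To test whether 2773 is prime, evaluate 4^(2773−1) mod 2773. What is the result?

2446

4^1 ≡ 4 (mod 2773)
4^2 ≡ 4^2 = 16 ≡ 16 (mod 2773)
4^4 ≡ 16^2 = 256 ≡ 256 (mod 2773)
4^8 ≡ 256^2 = 65536 ≡ 1757 (mod 2773)
4^16 ≡ 1757^2 = 3087049 ≡ 700 (mod 2773)
4^32 ≡ 700^2 = 490000 ≡ 1952 (mod 2773)
4^64 ≡ 1952^2 = 3810304 ≡ 202 (mod 2773)
4^128 ≡ 202^2 = 40804 ≡ 1982 (mod 2773)
4^256 ≡ 1982^2 = 3928324 ≡ 1756 (mod 2773)
4^512 ≡ 1756^2 = 3083536 ≡ 2733 (mod 2773)
4^1024 ≡ 2733^2 = 7469289 ≡ 1600 (mod 2773)
4^2048 ≡ 1600^2 = 2560000 ≡ 521 (mod 2773)
2772 = 2048 + 512 + 128 + 64 + 16 + 4 in binary powers of 2.
So 4^2772 ≡ 521 · 2733 · 1982 · 202 · 700 · 256 ≡ 2446 (mod 2773).
Since 2446 ≠ 1, base 4 is a Fermat witness: 2773 is composite.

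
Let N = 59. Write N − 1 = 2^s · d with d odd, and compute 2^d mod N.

58

59 − 1 = 58 = 2^1 · 29, so d = 29.
2^1 ≡ 2 (mod 59)
2^2 ≡ 2^2 = 4 ≡ 4 (mod 59)
2^4 ≡ 4^2 = 16 ≡ 16 (mod 59)
2^8 ≡ 16^2 = 256 ≡ 20 (mod 59)
2^16 ≡ 20^2 = 400 ≡ 46 (mod 59)
29 = 16 + 8 + 4 + 1 in binary powers of 2.
So 2^29 ≡ 46 · 20 · 16 · 2 ≡ 58 (mod 59).
Since 2^d ≡ 58 (mod 59), base 2 does not prove 59 composite.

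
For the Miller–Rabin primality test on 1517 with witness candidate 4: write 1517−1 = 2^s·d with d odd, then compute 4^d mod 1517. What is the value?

892

1517 − 1 = 1516 = 2^2 · 379, so d = 379.
4^1 ≡ 4 (mod 1517)
4^2 ≡ 4^2 = 16 ≡ 16 (mod 1517)
4^4 ≡ 16^2 = 256 ≡ 256 (mod 1517)
4^8 ≡ 256^2 = 65536 ≡ 305 (mod 1517)
4^16 ≡ 305^2 = 93025 ≡ 488 (mod 1517)
4^32 ≡ 488^2 = 238144 ≡ 1492 (mod 1517)
4^64 ≡ 1492^2 = 2226064 ≡ 625 (mod 1517)
4^128 ≡ 625^2 = 390625 ≡ 756 (mod 1517)
4^256 ≡ 756^2 = 571536 ≡ 1144 (mod 1517)
379 = 256 + 64 + 32 + 16 + 8 + 2 + 1 in binary powers of 2.
So 4^379 ≡ 1144 · 625 · 1492 · 488 · 305 · 16 · 4 ≡ 892 (mod 1517).
Squaring chain: 892 → 756; never reaches −1, so base 4 is a Miller–Rabin witness that 1517 is composite.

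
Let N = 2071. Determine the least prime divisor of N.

2071 is odd.
Digit sum 10, not divisible by 3.
Ends in 1: not divisible by 5.
7: 2071 = 7·295 + 6
11: 2071 = 11·188 + 3
13: 2071 = 13·159 + 4
17: 2071 = 17·121 + 14
19: 2071 = 19·109

19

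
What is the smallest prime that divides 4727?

4727 is odd.
Digit sum 20, not divisible by 3.
Ends in 7: not divisible by 5.
7: 4727 = 7·675 + 2
11: 4727 = 11·429 + 8
13: 4727 = 13·363 + 8
17: 4727 = 17·278 + 1
19: 4727 = 19·248 + 15
23: 4727 = 23·205 + 12
29: 4727 = 29·163

29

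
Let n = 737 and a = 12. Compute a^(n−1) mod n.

639

12^1 ≡ 12 (mod 737)
12^2 ≡ 12^2 = 144 ≡ 144 (mod 737)
12^4 ≡ 144^2 = 20736 ≡ 100 (mod 737)
12^8 ≡ 100^2 = 10000 ≡ 419 (mod 737)
12^16 ≡ 419^2 = 175561 ≡ 155 (mod 737)
12^32 ≡ 155^2 = 24025 ≡ 441 (mod 737)
12^64 ≡ 441^2 = 194481 ≡ 650 (mod 737)
12^128 ≡ 650^2 = 422500 ≡ 199 (mod 737)
12^256 ≡ 199^2 = 39601 ≡ 540 (mod 737)
12^512 ≡ 540^2 = 291600 ≡ 485 (mod 737)
736 = 512 + 128 + 64 + 32 in binary powers of 2.
So 12^736 ≡ 485 · 199 · 650 · 441 ≡ 639 (mod 737).
Since 639 ≠ 1, base 12 is a Fermat witness: 737 is composite.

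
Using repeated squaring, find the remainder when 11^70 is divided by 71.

1

11^1 ≡ 11 (mod 71)
11^2 ≡ 11^2 = 121 ≡ 50 (mod 71)
11^4 ≡ 50^2 = 2500 ≡ 15 (mod 71)
11^8 ≡ 15^2 = 225 ≡ 12 (mod 71)
11^16 ≡ 12^2 = 144 ≡ 2 (mod 71)
11^32 ≡ 2^2 = 4 ≡ 4 (mod 71)
11^64 ≡ 4^2 = 16 ≡ 16 (mod 71)
70 = 64 + 4 + 2 in binary powers of 2.
So 11^70 ≡ 16 · 15 · 50 ≡ 1 (mod 71).
Since the result is 1, base 11 gives no evidence that 71 is composite.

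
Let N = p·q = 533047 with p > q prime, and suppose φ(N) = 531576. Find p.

829

φ(n) = (p−1)(q−1) = n − (p+q) + 1, so p + q = 533047 − 531576 + 1 = 1472.
p and q are the roots of t² − 1472t + 533047 = 0.
Discriminant: 1472² − 4·533047 = 2166784 − 2132188 = 34596; √34596 = 186.
q = (1472 − 186)/2 = 643, p = (1472 + 186)/2 = 829.
Check: 643 · 829 = 533047.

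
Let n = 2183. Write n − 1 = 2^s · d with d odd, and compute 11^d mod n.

2183 − 1 = 2182 = 2^1 · 1091, so d = 1091.
11^1 ≡ 11 (mod 2183)
11^2 ≡ 11^2 = 121 ≡ 121 (mod 2183)
11^4 ≡ 121^2 = 14641 ≡ 1543 (mod 2183)
11^8 ≡ 1543^2 = 2380849 ≡ 1379 (mod 2183)
11^16 ≡ 1379^2 = 1901641 ≡ 248 (mod 2183)
11^32 ≡ 248^2 = 61504 ≡ 380 (mod 2183)
11^64 ≡ 380^2 = 144400 ≡ 322 (mod 2183)
11^128 ≡ 322^2 = 103684 ≡ 1083 (mod 2183)
11^256 ≡ 1083^2 = 1172889 ≡ 618 (mod 2183)
11^512 ≡ 618^2 = 381924 ≡ 2082 (mod 2183)
11^1024 ≡ 2082^2 = 4334724 ≡ 1469 (mod 2183)
1091 = 1024 + 64 + 2 + 1 in binary powers of 2.
So 11^1091 ≡ 1469 · 322 · 121 · 11 ≡ 1026 (mod 2183).
Squaring chain: 1026; never reaches −1, so base 11 is a Miller–Rabin witness that 2183 is composite.

1026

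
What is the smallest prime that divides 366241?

29

366241 is odd.
Digit sum 22, not divisible by 3.
Ends in 1: not divisible by 5.
7: 366241 = 7·52320 + 1
11: 366241 = 11·33294 + 7
13: 366241 = 13·28172 + 5
17: 366241 = 17·21543 + 10
19: 366241 = 19·19275 + 16
23: 366241 = 23·15923 + 12
29: 366241 = 29·12629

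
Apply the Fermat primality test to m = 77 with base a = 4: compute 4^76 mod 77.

4

4^1 ≡ 4 (mod 77)
4^2 ≡ 4^2 = 16 ≡ 16 (mod 77)
4^4 ≡ 16^2 = 256 ≡ 25 (mod 77)
4^8 ≡ 25^2 = 625 ≡ 9 (mod 77)
4^16 ≡ 9^2 = 81 ≡ 4 (mod 77)
4^32 ≡ 4^2 = 16 ≡ 16 (mod 77)
4^64 ≡ 16^2 = 256 ≡ 25 (mod 77)
76 = 64 + 8 + 4 in binary powers of 2.
So 4^76 ≡ 25 · 9 · 25 ≡ 4 (mod 77).
Since 4 ≠ 1, base 4 is a Fermat witness: 77 is composite.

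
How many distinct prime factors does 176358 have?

176358 = 2 · 88179
88179 = 3 · 29393
29393 = 7 · 4199
4199 = 13 · 323
323 = 17 · 19
176358 = 2 · 3 · 7 · 13 · 17 · 19, which has 6 distinct prime factors.

6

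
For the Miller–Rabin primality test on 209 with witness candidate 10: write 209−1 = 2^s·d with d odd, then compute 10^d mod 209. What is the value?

209 − 1 = 208 = 2^4 · 13, so d = 13.
10^1 ≡ 10 (mod 209)
10^2 ≡ 10^2 = 100 ≡ 100 (mod 209)
10^4 ≡ 100^2 = 10000 ≡ 177 (mod 209)
10^8 ≡ 177^2 = 31329 ≡ 188 (mod 209)
13 = 8 + 4 + 1 in binary powers of 2.
So 10^13 ≡ 188 · 177 · 10 ≡ 32 (mod 209).
Squaring chain: 32 → 188 → 23 → 111; never reaches −1, so base 10 is a Miller–Rabin witness that 209 is composite.

32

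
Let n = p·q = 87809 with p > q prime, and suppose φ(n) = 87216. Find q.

φ(n) = (p−1)(q−1) = n − (p+q) + 1, so p + q = 87809 − 87216 + 1 = 594.
p and q are the roots of t² − 594t + 87809 = 0.
Discriminant: 594² − 4·87809 = 352836 − 351236 = 1600; √1600 = 40.
q = (594 − 40)/2 = 277, p = (594 + 40)/2 = 317.
Check: 277 · 317 = 87809.

277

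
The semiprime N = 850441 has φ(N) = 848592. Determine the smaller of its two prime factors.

853

φ(n) = (p−1)(q−1) = n − (p+q) + 1, so p + q = 850441 − 848592 + 1 = 1850.
p and q are the roots of t² − 1850t + 850441 = 0.
Discriminant: 1850² − 4·850441 = 3422500 − 3401764 = 20736; √20736 = 144.
q = (1850 − 144)/2 = 853, p = (1850 + 144)/2 = 997.
Check: 853 · 997 = 850441.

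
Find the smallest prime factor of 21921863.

59

21921863 is odd.
Digit sum 32, not divisible by 3.
Ends in 3: not divisible by 5.
7: 21921863 = 7·3131694 + 5
11: 21921863 = 11·1992896 + 7
13: 21921863 = 13·1686297 + 2
17: 21921863 = 17·1289521 + 6
19: 21921863 = 19·1153782 + 5
23: 21921863 = 23·953124 + 11
29: 21921863 = 29·755926 + 9
31: 21921863 = 31·707156 + 27
37: 21921863 = 37·592482 + 29
41: 21921863 = 41·534679 + 24
43: 21921863 = 43·509810 + 33
47: 21921863 = 47·466422 + 29
53: 21921863 = 53·413620 + 3
59: 21921863 = 59·371557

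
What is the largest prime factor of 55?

55 = 5 · 11
11 is prime.
So 55 = 5 · 11; the largest prime factor is 11.

11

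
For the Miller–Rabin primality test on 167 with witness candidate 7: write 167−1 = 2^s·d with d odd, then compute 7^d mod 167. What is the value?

167 − 1 = 166 = 2^1 · 83, so d = 83.
7^1 ≡ 7 (mod 167)
7^2 ≡ 7^2 = 49 ≡ 49 (mod 167)
7^4 ≡ 49^2 = 2401 ≡ 63 (mod 167)
7^8 ≡ 63^2 = 3969 ≡ 128 (mod 167)
7^16 ≡ 128^2 = 16384 ≡ 18 (mod 167)
7^32 ≡ 18^2 = 324 ≡ 157 (mod 167)
7^64 ≡ 157^2 = 24649 ≡ 100 (mod 167)
83 = 64 + 16 + 2 + 1 in binary powers of 2.
So 7^83 ≡ 100 · 18 · 49 · 7 ≡ 1 (mod 167).
Since 7^d ≡ 1 (mod 167), base 7 does not prove 167 composite.

1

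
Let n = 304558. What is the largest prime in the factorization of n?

304558 = 2 · 152279
152279 = 29 · 5251
5251 = 59 · 89
89 is prime.
So 304558 = 2 · 29 · 59 · 89; the largest prime factor is 89.

89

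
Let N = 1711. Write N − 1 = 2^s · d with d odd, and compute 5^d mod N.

730

1711 − 1 = 1710 = 2^1 · 855, so d = 855.
5^1 ≡ 5 (mod 1711)
5^2 ≡ 5^2 = 25 ≡ 25 (mod 1711)
5^4 ≡ 25^2 = 625 ≡ 625 (mod 1711)
5^8 ≡ 625^2 = 390625 ≡ 517 (mod 1711)
5^16 ≡ 517^2 = 267289 ≡ 373 (mod 1711)
5^32 ≡ 373^2 = 139129 ≡ 538 (mod 1711)
5^64 ≡ 538^2 = 289444 ≡ 285 (mod 1711)
5^128 ≡ 285^2 = 81225 ≡ 808 (mod 1711)
5^256 ≡ 808^2 = 652864 ≡ 973 (mod 1711)
5^512 ≡ 973^2 = 946729 ≡ 546 (mod 1711)
855 = 512 + 256 + 64 + 16 + 4 + 2 + 1 in binary powers of 2.
So 5^855 ≡ 546 · 973 · 285 · 373 · 625 · 25 · 5 ≡ 730 (mod 1711).
Squaring chain: 730; never reaches −1, so base 5 is a Miller–Rabin witness that 1711 is composite.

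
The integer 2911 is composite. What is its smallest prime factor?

2911 is odd.
Digit sum 13, not divisible by 3.
Ends in 1: not divisible by 5.
7: 2911 = 7·415 + 6
11: 2911 = 11·264 + 7
13: 2911 = 13·223 + 12
17: 2911 = 17·171 + 4
19: 2911 = 19·153 + 4
23: 2911 = 23·126 + 13
29: 2911 = 29·100 + 11
31: 2911 = 31·93 + 28
37: 2911 = 37·78 + 25
41: 2911 = 41·71

41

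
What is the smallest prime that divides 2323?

2323 is odd.
Digit sum 10, not divisible by 3.
Ends in 3: not divisible by 5.
7: 2323 = 7·331 + 6
11: 2323 = 11·211 + 2
13: 2323 = 13·178 + 9
17: 2323 = 17·136 + 11
19: 2323 = 19·122 + 5
23: 2323 = 23·101

23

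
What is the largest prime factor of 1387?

1387 = 19 · 73
73 is prime.
So 1387 = 19 · 73; the largest prime factor is 73.

73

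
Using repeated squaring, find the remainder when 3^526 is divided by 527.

121

3^1 ≡ 3 (mod 527)
3^2 ≡ 3^2 = 9 ≡ 9 (mod 527)
3^4 ≡ 9^2 = 81 ≡ 81 (mod 527)
3^8 ≡ 81^2 = 6561 ≡ 237 (mod 527)
3^16 ≡ 237^2 = 56169 ≡ 307 (mod 527)
3^32 ≡ 307^2 = 94249 ≡ 443 (mod 527)
3^64 ≡ 443^2 = 196249 ≡ 205 (mod 527)
3^128 ≡ 205^2 = 42025 ≡ 392 (mod 527)
3^256 ≡ 392^2 = 153664 ≡ 307 (mod 527)
3^512 ≡ 307^2 = 94249 ≡ 443 (mod 527)
526 = 512 + 8 + 4 + 2 in binary powers of 2.
So 3^526 ≡ 443 · 237 · 81 · 9 ≡ 121 (mod 527).
Since 121 ≠ 1, base 3 is a Fermat witness: 527 is composite.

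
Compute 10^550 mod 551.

237

10^1 ≡ 10 (mod 551)
10^2 ≡ 10^2 = 100 ≡ 100 (mod 551)
10^4 ≡ 100^2 = 10000 ≡ 82 (mod 551)
10^8 ≡ 82^2 = 6724 ≡ 112 (mod 551)
10^16 ≡ 112^2 = 12544 ≡ 422 (mod 551)
10^32 ≡ 422^2 = 178084 ≡ 111 (mod 551)
10^64 ≡ 111^2 = 12321 ≡ 199 (mod 551)
10^128 ≡ 199^2 = 39601 ≡ 480 (mod 551)
10^256 ≡ 480^2 = 230400 ≡ 82 (mod 551)
10^512 ≡ 82^2 = 6724 ≡ 112 (mod 551)
550 = 512 + 32 + 4 + 2 in binary powers of 2.
So 10^550 ≡ 112 · 111 · 82 · 100 ≡ 237 (mod 551).
Since 237 ≠ 1, base 10 is a Fermat witness: 551 is composite.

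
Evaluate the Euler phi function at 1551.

Factor: 1551 = 3 · 11 · 47.
φ(1551) = (3−1) · (11−1) · (47−1) = 2 · 10 · 46 = 920.

920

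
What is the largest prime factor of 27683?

47

27683 = 19 · 1457
1457 = 31 · 47
47 is prime.
So 27683 = 19 · 31 · 47; the largest prime factor is 47.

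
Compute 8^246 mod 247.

77

8^1 ≡ 8 (mod 247)
8^2 ≡ 8^2 = 64 ≡ 64 (mod 247)
8^4 ≡ 64^2 = 4096 ≡ 144 (mod 247)
8^8 ≡ 144^2 = 20736 ≡ 235 (mod 247)
8^16 ≡ 235^2 = 55225 ≡ 144 (mod 247)
8^32 ≡ 144^2 = 20736 ≡ 235 (mod 247)
8^64 ≡ 235^2 = 55225 ≡ 144 (mod 247)
8^128 ≡ 144^2 = 20736 ≡ 235 (mod 247)
246 = 128 + 64 + 32 + 16 + 4 + 2 in binary powers of 2.
So 8^246 ≡ 235 · 144 · 235 · 144 · 144 · 64 ≡ 77 (mod 247).
Since 77 ≠ 1, base 8 is a Fermat witness: 247 is composite.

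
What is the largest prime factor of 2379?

61

2379 = 3 · 793
793 = 13 · 61
61 is prime.
So 2379 = 3 · 13 · 61; the largest prime factor is 61.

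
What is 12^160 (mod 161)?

9

12^1 ≡ 12 (mod 161)
12^2 ≡ 12^2 = 144 ≡ 144 (mod 161)
12^4 ≡ 144^2 = 20736 ≡ 128 (mod 161)
12^8 ≡ 128^2 = 16384 ≡ 123 (mod 161)
12^16 ≡ 123^2 = 15129 ≡ 156 (mod 161)
12^32 ≡ 156^2 = 24336 ≡ 25 (mod 161)
12^64 ≡ 25^2 = 625 ≡ 142 (mod 161)
12^128 ≡ 142^2 = 20164 ≡ 39 (mod 161)
160 = 128 + 32 in binary powers of 2.
So 12^160 ≡ 39 · 25 ≡ 9 (mod 161).
Since 9 ≠ 1, base 12 is a Fermat witness: 161 is composite.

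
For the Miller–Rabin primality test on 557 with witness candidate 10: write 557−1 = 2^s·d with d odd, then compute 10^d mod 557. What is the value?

557 − 1 = 556 = 2^2 · 139, so d = 139.
10^1 ≡ 10 (mod 557)
10^2 ≡ 10^2 = 100 ≡ 100 (mod 557)
10^4 ≡ 100^2 = 10000 ≡ 531 (mod 557)
10^8 ≡ 531^2 = 281961 ≡ 119 (mod 557)
10^16 ≡ 119^2 = 14161 ≡ 236 (mod 557)
10^32 ≡ 236^2 = 55696 ≡ 553 (mod 557)
10^64 ≡ 553^2 = 305809 ≡ 16 (mod 557)
10^128 ≡ 16^2 = 256 ≡ 256 (mod 557)
139 = 128 + 8 + 2 + 1 in binary powers of 2.
So 10^139 ≡ 256 · 119 · 100 · 10 ≡ 556 (mod 557).
Since 10^d ≡ 556 (mod 557), base 10 does not prove 557 composite.

556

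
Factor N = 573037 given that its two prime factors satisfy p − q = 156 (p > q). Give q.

683

Since p = q + 156, we have 573037 = q(q + 156), so q² + 156q − 573037 = 0.
Discriminant: 156² + 4·573037 = 24336 + 2292148 = 2316484; √2316484 = 1522.
q = (−156 + 1522)/2 = 683, and p = q + 156 = 839.
Check: 683 · 839 = 573037.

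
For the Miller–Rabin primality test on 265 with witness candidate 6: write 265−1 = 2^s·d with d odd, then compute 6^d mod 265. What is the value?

265 − 1 = 264 = 2^3 · 33, so d = 33.
6^1 ≡ 6 (mod 265)
6^2 ≡ 6^2 = 36 ≡ 36 (mod 265)
6^4 ≡ 36^2 = 1296 ≡ 236 (mod 265)
6^8 ≡ 236^2 = 55696 ≡ 46 (mod 265)
6^16 ≡ 46^2 = 2116 ≡ 261 (mod 265)
6^32 ≡ 261^2 = 68121 ≡ 16 (mod 265)
33 = 32 + 1 in binary powers of 2.
So 6^33 ≡ 16 · 6 ≡ 96 (mod 265).
Squaring chain: 96 → 206 → 36; never reaches −1, so base 6 is a Miller–Rabin witness that 265 is composite.

96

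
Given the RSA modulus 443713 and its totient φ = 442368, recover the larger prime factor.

φ(n) = (p−1)(q−1) = n − (p+q) + 1, so p + q = 443713 − 442368 + 1 = 1346.
p and q are the roots of t² − 1346t + 443713 = 0.
Discriminant: 1346² − 4·443713 = 1811716 − 1774852 = 36864; √36864 = 192.
q = (1346 − 192)/2 = 577, p = (1346 + 192)/2 = 769.
Check: 577 · 769 = 443713.

769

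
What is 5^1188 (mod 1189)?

5^1 ≡ 5 (mod 1189)
5^2 ≡ 5^2 = 25 ≡ 25 (mod 1189)
5^4 ≡ 25^2 = 625 ≡ 625 (mod 1189)
5^8 ≡ 625^2 = 390625 ≡ 633 (mod 1189)
5^16 ≡ 633^2 = 400689 ≡ 1185 (mod 1189)
5^32 ≡ 1185^2 = 1404225 ≡ 16 (mod 1189)
5^64 ≡ 16^2 = 256 ≡ 256 (mod 1189)
5^128 ≡ 256^2 = 65536 ≡ 141 (mod 1189)
5^256 ≡ 141^2 = 19881 ≡ 857 (mod 1189)
5^512 ≡ 857^2 = 734449 ≡ 836 (mod 1189)
5^1024 ≡ 836^2 = 698896 ≡ 953 (mod 1189)
1188 = 1024 + 128 + 32 + 4 in binary powers of 2.
So 5^1188 ≡ 953 · 141 · 16 · 625 ≡ 674 (mod 1189).
Since 674 ≠ 1, base 5 is a Fermat witness: 1189 is composite.

674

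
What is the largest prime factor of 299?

23

299 = 13 · 23
23 is prime.
So 299 = 13 · 23; the largest prime factor is 23.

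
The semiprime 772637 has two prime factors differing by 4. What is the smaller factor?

Since p = q + 4, we have 772637 = q(q + 4), so q² + 4q − 772637 = 0.
Discriminant: 4² + 4·772637 = 16 + 3090548 = 3090564; √3090564 = 1758.
q = (−4 + 1758)/2 = 877, and p = q + 4 = 881.
Check: 877 · 881 = 772637.

877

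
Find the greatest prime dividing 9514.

9514 = 2 · 4757
4757 = 67 · 71
71 is prime.
So 9514 = 2 · 67 · 71; the largest prime factor is 71.

71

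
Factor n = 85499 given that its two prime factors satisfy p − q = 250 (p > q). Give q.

193

Since p = q + 250, we have 85499 = q(q + 250), so q² + 250q − 85499 = 0.
Discriminant: 250² + 4·85499 = 62500 + 341996 = 404496; √404496 = 636.
q = (−250 + 636)/2 = 193, and p = q + 250 = 443.
Check: 193 · 443 = 85499.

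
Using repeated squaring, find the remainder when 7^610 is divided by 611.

17

7^1 ≡ 7 (mod 611)
7^2 ≡ 7^2 = 49 ≡ 49 (mod 611)
7^4 ≡ 49^2 = 2401 ≡ 568 (mod 611)
7^8 ≡ 568^2 = 322624 ≡ 16 (mod 611)
7^16 ≡ 16^2 = 256 ≡ 256 (mod 611)
7^32 ≡ 256^2 = 65536 ≡ 159 (mod 611)
7^64 ≡ 159^2 = 25281 ≡ 230 (mod 611)
7^128 ≡ 230^2 = 52900 ≡ 354 (mod 611)
7^256 ≡ 354^2 = 125316 ≡ 61 (mod 611)
7^512 ≡ 61^2 = 3721 ≡ 55 (mod 611)
610 = 512 + 64 + 32 + 2 in binary powers of 2.
So 7^610 ≡ 55 · 230 · 159 · 49 ≡ 17 (mod 611).
Since 17 ≠ 1, base 7 is a Fermat witness: 611 is composite.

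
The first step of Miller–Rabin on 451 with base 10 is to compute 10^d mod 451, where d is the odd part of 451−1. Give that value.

451 − 1 = 450 = 2^1 · 225, so d = 225.
10^1 ≡ 10 (mod 451)
10^2 ≡ 10^2 = 100 ≡ 100 (mod 451)
10^4 ≡ 100^2 = 10000 ≡ 78 (mod 451)
10^8 ≡ 78^2 = 6084 ≡ 221 (mod 451)
10^16 ≡ 221^2 = 48841 ≡ 133 (mod 451)
10^32 ≡ 133^2 = 17689 ≡ 100 (mod 451)
10^64 ≡ 100^2 = 10000 ≡ 78 (mod 451)
10^128 ≡ 78^2 = 6084 ≡ 221 (mod 451)
225 = 128 + 64 + 32 + 1 in binary powers of 2.
So 10^225 ≡ 221 · 78 · 100 · 10 ≡ 329 (mod 451).
Squaring chain: 329; never reaches −1, so base 10 is a Miller–Rabin witness that 451 is composite.

329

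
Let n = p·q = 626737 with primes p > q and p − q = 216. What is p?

Since p = q + 216, we have 626737 = q(q + 216), so q² + 216q − 626737 = 0.
Discriminant: 216² + 4·626737 = 46656 + 2506948 = 2553604; √2553604 = 1598.
q = (−216 + 1598)/2 = 691, and p = q + 216 = 907.
Check: 691 · 907 = 626737.

907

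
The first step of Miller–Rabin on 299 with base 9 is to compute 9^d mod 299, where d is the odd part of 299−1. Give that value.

299 − 1 = 298 = 2^1 · 149, so d = 149.
9^1 ≡ 9 (mod 299)
9^2 ≡ 9^2 = 81 ≡ 81 (mod 299)
9^4 ≡ 81^2 = 6561 ≡ 282 (mod 299)
9^8 ≡ 282^2 = 79524 ≡ 289 (mod 299)
9^16 ≡ 289^2 = 83521 ≡ 100 (mod 299)
9^32 ≡ 100^2 = 10000 ≡ 133 (mod 299)
9^64 ≡ 133^2 = 17689 ≡ 48 (mod 299)
9^128 ≡ 48^2 = 2304 ≡ 211 (mod 299)
149 = 128 + 16 + 4 + 1 in binary powers of 2.
So 9^149 ≡ 211 · 100 · 282 · 9 ≡ 3 (mod 299).
Squaring chain: 3; never reaches −1, so base 9 is a Miller–Rabin witness that 299 is composite.

3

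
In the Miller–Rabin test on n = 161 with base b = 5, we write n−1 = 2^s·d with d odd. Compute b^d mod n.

66

161 − 1 = 160 = 2^5 · 5, so d = 5.
5^1 ≡ 5 (mod 161)
5^2 ≡ 5^2 = 25 ≡ 25 (mod 161)
5^4 ≡ 25^2 = 625 ≡ 142 (mod 161)
5 = 4 + 1 in binary powers of 2.
So 5^5 ≡ 142 · 5 ≡ 66 (mod 161).
Squaring chain: 66 → 9 → 81 → 121 → 151; never reaches −1, so base 5 is a Miller–Rabin witness that 161 is composite.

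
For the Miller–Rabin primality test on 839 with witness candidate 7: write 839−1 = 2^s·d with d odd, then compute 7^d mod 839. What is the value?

1

839 − 1 = 838 = 2^1 · 419, so d = 419.
7^1 ≡ 7 (mod 839)
7^2 ≡ 7^2 = 49 ≡ 49 (mod 839)
7^4 ≡ 49^2 = 2401 ≡ 723 (mod 839)
7^8 ≡ 723^2 = 522729 ≡ 32 (mod 839)
7^16 ≡ 32^2 = 1024 ≡ 185 (mod 839)
7^32 ≡ 185^2 = 34225 ≡ 665 (mod 839)
7^64 ≡ 665^2 = 442225 ≡ 72 (mod 839)
7^128 ≡ 72^2 = 5184 ≡ 150 (mod 839)
7^256 ≡ 150^2 = 22500 ≡ 686 (mod 839)
419 = 256 + 128 + 32 + 2 + 1 in binary powers of 2.
So 7^419 ≡ 686 · 150 · 665 · 49 · 7 ≡ 1 (mod 839).
Since 7^d ≡ 1 (mod 839), base 7 does not prove 839 composite.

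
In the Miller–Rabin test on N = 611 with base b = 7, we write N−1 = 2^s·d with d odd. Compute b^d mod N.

102

611 − 1 = 610 = 2^1 · 305, so d = 305.
7^1 ≡ 7 (mod 611)
7^2 ≡ 7^2 = 49 ≡ 49 (mod 611)
7^4 ≡ 49^2 = 2401 ≡ 568 (mod 611)
7^8 ≡ 568^2 = 322624 ≡ 16 (mod 611)
7^16 ≡ 16^2 = 256 ≡ 256 (mod 611)
7^32 ≡ 256^2 = 65536 ≡ 159 (mod 611)
7^64 ≡ 159^2 = 25281 ≡ 230 (mod 611)
7^128 ≡ 230^2 = 52900 ≡ 354 (mod 611)
7^256 ≡ 354^2 = 125316 ≡ 61 (mod 611)
305 = 256 + 32 + 16 + 1 in binary powers of 2.
So 7^305 ≡ 61 · 159 · 256 · 7 ≡ 102 (mod 611).
Squaring chain: 102; never reaches −1, so base 7 is a Miller–Rabin witness that 611 is composite.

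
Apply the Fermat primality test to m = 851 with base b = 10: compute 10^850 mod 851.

380

10^1 ≡ 10 (mod 851)
10^2 ≡ 10^2 = 100 ≡ 100 (mod 851)
10^4 ≡ 100^2 = 10000 ≡ 639 (mod 851)
10^8 ≡ 639^2 = 408321 ≡ 692 (mod 851)
10^16 ≡ 692^2 = 478864 ≡ 602 (mod 851)
10^32 ≡ 602^2 = 362404 ≡ 729 (mod 851)
10^64 ≡ 729^2 = 531441 ≡ 417 (mod 851)
10^128 ≡ 417^2 = 173889 ≡ 285 (mod 851)
10^256 ≡ 285^2 = 81225 ≡ 380 (mod 851)
10^512 ≡ 380^2 = 144400 ≡ 581 (mod 851)
850 = 512 + 256 + 64 + 16 + 2 in binary powers of 2.
So 10^850 ≡ 581 · 380 · 417 · 602 · 100 ≡ 380 (mod 851).
Since 380 ≠ 1, base 10 is a Fermat witness: 851 is composite.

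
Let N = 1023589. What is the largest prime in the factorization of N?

1023589 = 7 · 146227
146227 = 31 · 4717
4717 = 53 · 89
89 is prime.
So 1023589 = 7 · 31 · 53 · 89; the largest prime factor is 89.

89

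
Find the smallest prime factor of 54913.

89

54913 is odd.
Digit sum 22, not divisible by 3.
Ends in 3: not divisible by 5.
7: 54913 = 7·7844 + 5
11: 54913 = 11·4992 + 1
13: 54913 = 13·4224 + 1
17: 54913 = 17·3230 + 3
19: 54913 = 19·2890 + 3
23: 54913 = 23·2387 + 12
29: 54913 = 29·1893 + 16
31: 54913 = 31·1771 + 12
37: 54913 = 37·1484 + 5
41: 54913 = 41·1339 + 14
43: 54913 = 43·1277 + 2
47: 54913 = 47·1168 + 17
53: 54913 = 53·1036 + 5
59: 54913 = 59·930 + 43
61: 54913 = 61·900 + 13
67: 54913 = 67·819 + 40
71: 54913 = 71·773 + 30
73: 54913 = 73·752 + 17
79: 54913 = 79·695 + 8
83: 54913 = 83·661 + 50
89: 54913 = 89·617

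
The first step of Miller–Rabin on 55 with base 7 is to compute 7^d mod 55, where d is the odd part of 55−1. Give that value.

28

55 − 1 = 54 = 2^1 · 27, so d = 27.
7^1 ≡ 7 (mod 55)
7^2 ≡ 7^2 = 49 ≡ 49 (mod 55)
7^4 ≡ 49^2 = 2401 ≡ 36 (mod 55)
7^8 ≡ 36^2 = 1296 ≡ 31 (mod 55)
7^16 ≡ 31^2 = 961 ≡ 26 (mod 55)
27 = 16 + 8 + 2 + 1 in binary powers of 2.
So 7^27 ≡ 26 · 31 · 49 · 7 ≡ 28 (mod 55).
Squaring chain: 28; never reaches −1, so base 7 is a Miller–Rabin witness that 55 is composite.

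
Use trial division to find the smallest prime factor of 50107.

89

50107 is odd.
Digit sum 13, not divisible by 3.
Ends in 7: not divisible by 5.
7: 50107 = 7·7158 + 1
11: 50107 = 11·4555 + 2
13: 50107 = 13·3854 + 5
17: 50107 = 17·2947 + 8
19: 50107 = 19·2637 + 4
23: 50107 = 23·2178 + 13
29: 50107 = 29·1727 + 24
31: 50107 = 31·1616 + 11
37: 50107 = 37·1354 + 9
41: 50107 = 41·1222 + 5
43: 50107 = 43·1165 + 12
47: 50107 = 47·1066 + 5
53: 50107 = 53·945 + 22
59: 50107 = 59·849 + 16
61: 50107 = 61·821 + 26
67: 50107 = 67·747 + 58
71: 50107 = 71·705 + 52
73: 50107 = 73·686 + 29
79: 50107 = 79·634 + 21
83: 50107 = 83·603 + 58
89: 50107 = 89·563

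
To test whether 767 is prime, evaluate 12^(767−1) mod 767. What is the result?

12^1 ≡ 12 (mod 767)
12^2 ≡ 12^2 = 144 ≡ 144 (mod 767)
12^4 ≡ 144^2 = 20736 ≡ 27 (mod 767)
12^8 ≡ 27^2 = 729 ≡ 729 (mod 767)
12^16 ≡ 729^2 = 531441 ≡ 677 (mod 767)
12^32 ≡ 677^2 = 458329 ≡ 430 (mod 767)
12^64 ≡ 430^2 = 184900 ≡ 53 (mod 767)
12^128 ≡ 53^2 = 2809 ≡ 508 (mod 767)
12^256 ≡ 508^2 = 258064 ≡ 352 (mod 767)
12^512 ≡ 352^2 = 123904 ≡ 417 (mod 767)
766 = 512 + 128 + 64 + 32 + 16 + 8 + 4 + 2 in binary powers of 2.
So 12^766 ≡ 417 · 508 · 53 · 430 · 677 · 729 · 27 · 144 ≡ 508 (mod 767).
Since 508 ≠ 1, base 12 is a Fermat witness: 767 is composite.

508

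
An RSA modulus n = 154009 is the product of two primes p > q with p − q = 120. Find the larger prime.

Since p = q + 120, we have 154009 = q(q + 120), so q² + 120q − 154009 = 0.
Discriminant: 120² + 4·154009 = 14400 + 616036 = 630436; √630436 = 794.
q = (−120 + 794)/2 = 337, and p = q + 120 = 457.
Check: 337 · 457 = 154009.

457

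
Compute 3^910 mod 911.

1

3^1 ≡ 3 (mod 911)
3^2 ≡ 3^2 = 9 ≡ 9 (mod 911)
3^4 ≡ 9^2 = 81 ≡ 81 (mod 911)
3^8 ≡ 81^2 = 6561 ≡ 184 (mod 911)
3^16 ≡ 184^2 = 33856 ≡ 149 (mod 911)
3^32 ≡ 149^2 = 22201 ≡ 337 (mod 911)
3^64 ≡ 337^2 = 113569 ≡ 605 (mod 911)
3^128 ≡ 605^2 = 366025 ≡ 714 (mod 911)
3^256 ≡ 714^2 = 509796 ≡ 547 (mod 911)
3^512 ≡ 547^2 = 299209 ≡ 401 (mod 911)
910 = 512 + 256 + 128 + 8 + 4 + 2 in binary powers of 2.
So 3^910 ≡ 401 · 547 · 714 · 184 · 81 · 9 ≡ 1 (mod 911).
Since the result is 1, base 3 gives no evidence that 911 is composite.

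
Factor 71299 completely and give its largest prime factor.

71299 = 37 · 1927
1927 = 41 · 47
47 is prime.
So 71299 = 37 · 41 · 47; the largest prime factor is 47.

47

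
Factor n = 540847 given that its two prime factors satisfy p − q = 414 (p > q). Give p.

971

Since p = q + 414, we have 540847 = q(q + 414), so q² + 414q − 540847 = 0.
Discriminant: 414² + 4·540847 = 171396 + 2163388 = 2334784; √2334784 = 1528.
q = (−414 + 1528)/2 = 557, and p = q + 414 = 971.
Check: 557 · 971 = 540847.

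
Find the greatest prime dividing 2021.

2021 = 43 · 47
47 is prime.
So 2021 = 43 · 47; the largest prime factor is 47.

47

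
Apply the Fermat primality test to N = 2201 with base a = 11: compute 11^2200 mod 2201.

11^1 ≡ 11 (mod 2201)
11^2 ≡ 11^2 = 121 ≡ 121 (mod 2201)
11^4 ≡ 121^2 = 14641 ≡ 1435 (mod 2201)
11^8 ≡ 1435^2 = 2059225 ≡ 1290 (mod 2201)
11^16 ≡ 1290^2 = 1664100 ≡ 144 (mod 2201)
11^32 ≡ 144^2 = 20736 ≡ 927 (mod 2201)
11^64 ≡ 927^2 = 859329 ≡ 939 (mod 2201)
11^128 ≡ 939^2 = 881721 ≡ 1321 (mod 2201)
11^256 ≡ 1321^2 = 1745041 ≡ 1849 (mod 2201)
11^512 ≡ 1849^2 = 3418801 ≡ 648 (mod 2201)
11^1024 ≡ 648^2 = 419904 ≡ 1714 (mod 2201)
11^2048 ≡ 1714^2 = 2937796 ≡ 1662 (mod 2201)
2200 = 2048 + 128 + 16 + 8 in binary powers of 2.
So 11^2200 ≡ 1662 · 1321 · 144 · 1290 ≡ 1741 (mod 2201).
Since 1741 ≠ 1, base 11 is a Fermat witness: 2201 is composite.

1741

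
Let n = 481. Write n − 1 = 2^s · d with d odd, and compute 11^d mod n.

481 − 1 = 480 = 2^5 · 15, so d = 15.
11^1 ≡ 11 (mod 481)
11^2 ≡ 11^2 = 121 ≡ 121 (mod 481)
11^4 ≡ 121^2 = 14641 ≡ 211 (mod 481)
11^8 ≡ 211^2 = 44521 ≡ 269 (mod 481)
15 = 8 + 4 + 2 + 1 in binary powers of 2.
So 11^15 ≡ 269 · 211 · 121 · 11 ≡ 369 (mod 481).
Squaring chain: 369 → 38 → 1 → 1 → 1; never reaches −1, so base 11 is a Miller–Rabin witness that 481 is composite.

369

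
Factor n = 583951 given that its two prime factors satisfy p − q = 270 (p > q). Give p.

Since p = q + 270, we have 583951 = q(q + 270), so q² + 270q − 583951 = 0.
Discriminant: 270² + 4·583951 = 72900 + 2335804 = 2408704; √2408704 = 1552.
q = (−270 + 1552)/2 = 641, and p = q + 270 = 911.
Check: 641 · 911 = 583951.

911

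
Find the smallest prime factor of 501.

501 is odd.
Digit sum 6, divisible by 3.

3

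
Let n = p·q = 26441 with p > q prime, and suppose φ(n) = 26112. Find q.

φ(n) = (p−1)(q−1) = n − (p+q) + 1, so p + q = 26441 − 26112 + 1 = 330.
p and q are the roots of t² − 330t + 26441 = 0.
Discriminant: 330² − 4·26441 = 108900 − 105764 = 3136; √3136 = 56.
q = (330 − 56)/2 = 137, p = (330 + 56)/2 = 193.
Check: 137 · 193 = 26441.

137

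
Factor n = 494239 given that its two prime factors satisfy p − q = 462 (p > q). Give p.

971

Since p = q + 462, we have 494239 = q(q + 462), so q² + 462q − 494239 = 0.
Discriminant: 462² + 4·494239 = 213444 + 1976956 = 2190400; √2190400 = 1480.
q = (−462 + 1480)/2 = 509, and p = q + 462 = 971.
Check: 509 · 971 = 494239.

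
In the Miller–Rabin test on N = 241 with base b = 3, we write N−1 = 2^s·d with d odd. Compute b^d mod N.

8

241 − 1 = 240 = 2^4 · 15, so d = 15.
3^1 ≡ 3 (mod 241)
3^2 ≡ 3^2 = 9 ≡ 9 (mod 241)
3^4 ≡ 9^2 = 81 ≡ 81 (mod 241)
3^8 ≡ 81^2 = 6561 ≡ 54 (mod 241)
15 = 8 + 4 + 2 + 1 in binary powers of 2.
So 3^15 ≡ 54 · 81 · 9 · 3 ≡ 8 (mod 241).
Squaring chain: 8 → 64 → 240 → 1; reaches −1, so base 3 does not prove 241 composite.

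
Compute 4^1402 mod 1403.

1001

4^1 ≡ 4 (mod 1403)
4^2 ≡ 4^2 = 16 ≡ 16 (mod 1403)
4^4 ≡ 16^2 = 256 ≡ 256 (mod 1403)
4^8 ≡ 256^2 = 65536 ≡ 998 (mod 1403)
4^16 ≡ 998^2 = 996004 ≡ 1277 (mod 1403)
4^32 ≡ 1277^2 = 1630729 ≡ 443 (mod 1403)
4^64 ≡ 443^2 = 196249 ≡ 1232 (mod 1403)
4^128 ≡ 1232^2 = 1517824 ≡ 1181 (mod 1403)
4^256 ≡ 1181^2 = 1394761 ≡ 179 (mod 1403)
4^512 ≡ 179^2 = 32041 ≡ 1175 (mod 1403)
4^1024 ≡ 1175^2 = 1380625 ≡ 73 (mod 1403)
1402 = 1024 + 256 + 64 + 32 + 16 + 8 + 2 in binary powers of 2.
So 4^1402 ≡ 73 · 179 · 1232 · 443 · 1277 · 998 · 16 ≡ 1001 (mod 1403).
Since 1001 ≠ 1, base 4 is a Fermat witness: 1403 is composite.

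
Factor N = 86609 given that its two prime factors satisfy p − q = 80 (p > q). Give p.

337

Since p = q + 80, we have 86609 = q(q + 80), so q² + 80q − 86609 = 0.
Discriminant: 80² + 4·86609 = 6400 + 346436 = 352836; √352836 = 594.
q = (−80 + 594)/2 = 257, and p = q + 80 = 337.
Check: 257 · 337 = 86609.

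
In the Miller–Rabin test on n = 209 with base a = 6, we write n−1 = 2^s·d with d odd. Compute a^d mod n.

209 − 1 = 208 = 2^4 · 13, so d = 13.
6^1 ≡ 6 (mod 209)
6^2 ≡ 6^2 = 36 ≡ 36 (mod 209)
6^4 ≡ 36^2 = 1296 ≡ 42 (mod 209)
6^8 ≡ 42^2 = 1764 ≡ 92 (mod 209)
13 = 8 + 4 + 1 in binary powers of 2.
So 6^13 ≡ 92 · 42 · 6 ≡ 194 (mod 209).
Squaring chain: 194 → 16 → 47 → 119; never reaches −1, so base 6 is a Miller–Rabin witness that 209 is composite.

194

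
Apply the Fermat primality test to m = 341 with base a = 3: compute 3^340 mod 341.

3^1 ≡ 3 (mod 341)
3^2 ≡ 3^2 = 9 ≡ 9 (mod 341)
3^4 ≡ 9^2 = 81 ≡ 81 (mod 341)
3^8 ≡ 81^2 = 6561 ≡ 82 (mod 341)
3^16 ≡ 82^2 = 6724 ≡ 245 (mod 341)
3^32 ≡ 245^2 = 60025 ≡ 9 (mod 341)
3^64 ≡ 9^2 = 81 ≡ 81 (mod 341)
3^128 ≡ 81^2 = 6561 ≡ 82 (mod 341)
3^256 ≡ 82^2 = 6724 ≡ 245 (mod 341)
340 = 256 + 64 + 16 + 4 in binary powers of 2.
So 3^340 ≡ 245 · 81 · 245 · 81 ≡ 56 (mod 341).
Since 56 ≠ 1, base 3 is a Fermat witness: 341 is composite.

56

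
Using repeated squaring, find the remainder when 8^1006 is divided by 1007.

163

8^1 ≡ 8 (mod 1007)
8^2 ≡ 8^2 = 64 ≡ 64 (mod 1007)
8^4 ≡ 64^2 = 4096 ≡ 68 (mod 1007)
8^8 ≡ 68^2 = 4624 ≡ 596 (mod 1007)
8^16 ≡ 596^2 = 355216 ≡ 752 (mod 1007)
8^32 ≡ 752^2 = 565504 ≡ 577 (mod 1007)
8^64 ≡ 577^2 = 332929 ≡ 619 (mod 1007)
8^128 ≡ 619^2 = 383161 ≡ 501 (mod 1007)
8^256 ≡ 501^2 = 251001 ≡ 258 (mod 1007)
8^512 ≡ 258^2 = 66564 ≡ 102 (mod 1007)
1006 = 512 + 256 + 128 + 64 + 32 + 8 + 4 + 2 in binary powers of 2.
So 8^1006 ≡ 102 · 258 · 501 · 619 · 577 · 596 · 68 · 64 ≡ 163 (mod 1007).
Since 163 ≠ 1, base 8 is a Fermat witness: 1007 is composite.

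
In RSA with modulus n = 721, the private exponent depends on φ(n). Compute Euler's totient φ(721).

Factor: 721 = 7 · 103.
φ(721) = (7−1) · (103−1) = 6 · 102 = 612.

612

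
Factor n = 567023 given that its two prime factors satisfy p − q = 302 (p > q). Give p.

Since p = q + 302, we have 567023 = q(q + 302), so q² + 302q − 567023 = 0.
Discriminant: 302² + 4·567023 = 91204 + 2268092 = 2359296; √2359296 = 1536.
q = (−302 + 1536)/2 = 617, and p = q + 302 = 919.
Check: 617 · 919 = 567023.

919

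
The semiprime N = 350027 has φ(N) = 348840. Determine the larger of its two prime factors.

φ(n) = (p−1)(q−1) = n − (p+q) + 1, so p + q = 350027 − 348840 + 1 = 1188.
p and q are the roots of t² − 1188t + 350027 = 0.
Discriminant: 1188² − 4·350027 = 1411344 − 1400108 = 11236; √11236 = 106.
q = (1188 − 106)/2 = 541, p = (1188 + 106)/2 = 647.
Check: 541 · 647 = 350027.

647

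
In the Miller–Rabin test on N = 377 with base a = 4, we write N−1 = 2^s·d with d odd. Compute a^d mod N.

377 − 1 = 376 = 2^3 · 47, so d = 47.
4^1 ≡ 4 (mod 377)
4^2 ≡ 4^2 = 16 ≡ 16 (mod 377)
4^4 ≡ 16^2 = 256 ≡ 256 (mod 377)
4^8 ≡ 256^2 = 65536 ≡ 315 (mod 377)
4^16 ≡ 315^2 = 99225 ≡ 74 (mod 377)
4^32 ≡ 74^2 = 5476 ≡ 198 (mod 377)
47 = 32 + 8 + 4 + 2 + 1 in binary powers of 2.
So 4^47 ≡ 198 · 315 · 256 · 16 · 4 ≡ 270 (mod 377).
Squaring chain: 270 → 139 → 94; never reaches −1, so base 4 is a Miller–Rabin witness that 377 is composite.

270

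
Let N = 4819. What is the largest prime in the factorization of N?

79

4819 = 61 · 79
79 is prime.
So 4819 = 61 · 79; the largest prime factor is 79.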